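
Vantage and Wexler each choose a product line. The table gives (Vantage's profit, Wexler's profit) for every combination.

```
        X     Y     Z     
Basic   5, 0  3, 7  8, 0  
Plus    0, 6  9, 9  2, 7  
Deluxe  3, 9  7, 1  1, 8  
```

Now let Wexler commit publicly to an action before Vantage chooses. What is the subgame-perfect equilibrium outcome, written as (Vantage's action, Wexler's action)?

Backward induction with Wexler moving first.
- X: Vantage compares 5, 0, 3 and picks Basic; Wexler would get 0.
- Y: Vantage compares 3, 9, 7 and picks Plus; Wexler would get 9.
- Z: Vantage compares 8, 2, 1 and picks Basic; Wexler would get 0.
Maximizing over 0, 9, 0, Wexler chooses Y. Subgame-perfect outcome: (Plus, Y) with payoffs (9, 9).

(Plus, Y)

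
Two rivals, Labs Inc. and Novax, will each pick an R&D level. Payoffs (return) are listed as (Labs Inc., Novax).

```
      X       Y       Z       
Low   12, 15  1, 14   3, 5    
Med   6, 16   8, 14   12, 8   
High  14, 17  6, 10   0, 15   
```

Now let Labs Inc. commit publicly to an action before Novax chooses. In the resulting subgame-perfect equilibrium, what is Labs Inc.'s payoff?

14

Work backward from Novax's decision.
- Low: Novax compares 15, 14, 5 and picks X; Labs Inc. would get 12.
- Med: Novax compares 16, 14, 8 and picks X; Labs Inc. would get 6.
- High: Novax compares 17, 10, 15 and picks X; Labs Inc. would get 14.
Maximizing over 12, 6, 14, Labs Inc. chooses High. Subgame-perfect outcome: (High, X) with payoffs (14, 17).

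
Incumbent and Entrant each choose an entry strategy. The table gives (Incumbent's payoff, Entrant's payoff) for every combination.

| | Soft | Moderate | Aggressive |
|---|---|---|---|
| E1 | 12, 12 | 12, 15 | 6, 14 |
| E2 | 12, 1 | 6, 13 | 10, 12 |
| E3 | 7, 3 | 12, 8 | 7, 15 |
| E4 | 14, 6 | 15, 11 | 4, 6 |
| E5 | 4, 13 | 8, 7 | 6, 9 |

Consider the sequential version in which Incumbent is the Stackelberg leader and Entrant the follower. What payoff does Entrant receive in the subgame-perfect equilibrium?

Backward induction with Incumbent moving first.
- E1 → Entrant plays Moderate (best of 12, 15, 14); Incumbent gets 12.
- E2 → Entrant plays Moderate (best of 1, 13, 12); Incumbent gets 6.
- E3 → Entrant plays Aggressive (best of 3, 8, 15); Incumbent gets 7.
- E4 → Entrant plays Moderate (best of 6, 11, 6); Incumbent gets 15.
- E5 → Entrant plays Soft (best of 13, 7, 9); Incumbent gets 4.
Maximizing over 12, 6, 7, 15, 4, Incumbent chooses E4. Subgame-perfect outcome: (E4, Moderate) with payoffs (15, 11).

11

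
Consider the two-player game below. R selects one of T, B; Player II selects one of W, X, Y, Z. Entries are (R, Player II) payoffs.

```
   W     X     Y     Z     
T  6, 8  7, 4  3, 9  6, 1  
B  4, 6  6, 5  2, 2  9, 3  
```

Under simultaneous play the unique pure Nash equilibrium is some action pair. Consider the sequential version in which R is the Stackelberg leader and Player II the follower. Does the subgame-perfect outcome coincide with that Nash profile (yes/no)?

no

Solve by backward induction (R leads).
- T → Player II plays Y (best of 8, 4, 9, 1); R gets 3.
- B → Player II plays W (best of 6, 5, 2, 3); R gets 4.
Maximizing over 3, 4, R chooses B. Subgame-perfect outcome: (B, W) with payoffs (4, 6).
Now find the simultaneous Nash equilibrium.
R's best replies: W→T; X→T; Y→T; Z→B.
Player II's best replies: T→Y; B→W.
Only (T, Y) has each player best-responding; Nash payoffs (3, 9).
Sequential outcome (B, W) differs from the Nash profile (T, Y).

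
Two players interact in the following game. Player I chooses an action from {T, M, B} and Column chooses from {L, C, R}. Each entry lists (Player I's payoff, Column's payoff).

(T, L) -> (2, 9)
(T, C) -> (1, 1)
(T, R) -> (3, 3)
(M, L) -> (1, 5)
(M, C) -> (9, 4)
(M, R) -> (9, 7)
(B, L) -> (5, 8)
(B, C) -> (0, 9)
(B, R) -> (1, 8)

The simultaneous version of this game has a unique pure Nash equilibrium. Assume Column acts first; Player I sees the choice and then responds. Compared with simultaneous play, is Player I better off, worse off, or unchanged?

worse off

Solve by backward induction (Column leads).
- L → Player I plays B (best of 2, 1, 5); Column gets 8.
- C → Player I plays M (best of 1, 9, 0); Column gets 4.
- R → Player I plays M (best of 3, 9, 1); Column gets 7.
Maximizing over 8, 4, 7, Column chooses L. Subgame-perfect outcome: (B, L) with payoffs (5, 8).
Under simultaneous play:
Player I's best replies: L→B; C→M; R→M.
Column's best replies: T→L; M→R; B→C.
The unique mutual best reply is (M, R), giving (9, 7).
Player I earns 5 sequentially versus 9 at the Nash outcome: worse off.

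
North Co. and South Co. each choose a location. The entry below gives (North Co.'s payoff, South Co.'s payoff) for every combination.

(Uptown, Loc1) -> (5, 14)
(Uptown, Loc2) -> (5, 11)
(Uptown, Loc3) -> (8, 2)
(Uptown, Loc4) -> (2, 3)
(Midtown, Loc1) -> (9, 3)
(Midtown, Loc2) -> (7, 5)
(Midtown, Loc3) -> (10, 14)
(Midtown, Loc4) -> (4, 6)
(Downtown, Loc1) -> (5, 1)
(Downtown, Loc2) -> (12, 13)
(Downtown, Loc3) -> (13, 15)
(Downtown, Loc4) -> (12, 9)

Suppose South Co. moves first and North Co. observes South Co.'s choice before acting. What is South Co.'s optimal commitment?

Loc3

Backward induction with South Co. moving first.
- Loc1 → North Co. plays Midtown (best of 5, 9, 5); South Co. gets 3.
- Loc2 → North Co. plays Downtown (best of 5, 7, 12); South Co. gets 13.
- Loc3 → North Co. plays Downtown (best of 8, 10, 13); South Co. gets 15.
- Loc4 → North Co. plays Downtown (best of 2, 4, 12); South Co. gets 9.
South Co.'s induced payoffs are 3, 13, 15, 9, so South Co. commits to Loc3. Subgame-perfect outcome: (Downtown, Loc3) with payoffs (13, 15).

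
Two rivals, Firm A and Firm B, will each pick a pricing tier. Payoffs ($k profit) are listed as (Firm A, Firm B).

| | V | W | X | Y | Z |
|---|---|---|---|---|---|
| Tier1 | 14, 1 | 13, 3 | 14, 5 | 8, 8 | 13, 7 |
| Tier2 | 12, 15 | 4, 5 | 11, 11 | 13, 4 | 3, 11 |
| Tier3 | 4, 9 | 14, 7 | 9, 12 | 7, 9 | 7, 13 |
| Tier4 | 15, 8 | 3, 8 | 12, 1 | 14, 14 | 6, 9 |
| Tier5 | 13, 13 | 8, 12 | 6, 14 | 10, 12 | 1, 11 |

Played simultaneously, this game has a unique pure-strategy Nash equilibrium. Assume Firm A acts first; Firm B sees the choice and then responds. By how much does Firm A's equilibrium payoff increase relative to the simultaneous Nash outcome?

Work backward from Firm B's decision.
- Tier1 → Firm B plays Y (best of 1, 3, 5, 8, 7); Firm A gets 8.
- Tier2 → Firm B plays V (best of 15, 5, 11, 4, 11); Firm A gets 12.
- Tier3 → Firm B plays Z (best of 9, 7, 12, 9, 13); Firm A gets 7.
- Tier4 → Firm B plays Y (best of 8, 8, 1, 14, 9); Firm A gets 14.
- Tier5 → Firm B plays X (best of 13, 12, 14, 12, 11); Firm A gets 6.
Firm A's induced payoffs are 8, 12, 7, 14, 6, so Firm A commits to Tier4. Subgame-perfect outcome: (Tier4, Y) with payoffs (14, 14).
For the simultaneous game, intersect best replies.
Firm A's best replies: V→Tier4; W→Tier3; X→Tier1; Y→Tier4; Z→Tier1.
Firm B's best replies: Tier1→Y; Tier2→V; Tier3→Z; Tier4→Y; Tier5→X.
Only (Tier4, Y) has each player best-responding; Nash payoffs (14, 14).
Firm A's commitment gain: 14 − 14 = 0.

0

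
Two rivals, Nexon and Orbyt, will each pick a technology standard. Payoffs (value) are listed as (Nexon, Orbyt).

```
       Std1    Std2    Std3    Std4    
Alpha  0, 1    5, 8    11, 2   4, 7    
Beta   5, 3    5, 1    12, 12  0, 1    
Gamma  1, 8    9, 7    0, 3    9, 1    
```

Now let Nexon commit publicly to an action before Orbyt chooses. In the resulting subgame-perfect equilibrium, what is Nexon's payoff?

Work backward from Orbyt's decision.
- Alpha → Orbyt plays Std2 (best of 1, 8, 2, 7); Nexon gets 5.
- Beta → Orbyt plays Std3 (best of 3, 1, 12, 1); Nexon gets 12.
- Gamma → Orbyt plays Std1 (best of 8, 7, 3, 1); Nexon gets 1.
Maximizing over 5, 12, 1, Nexon chooses Beta. Subgame-perfect outcome: (Beta, Std3) with payoffs (12, 12).

12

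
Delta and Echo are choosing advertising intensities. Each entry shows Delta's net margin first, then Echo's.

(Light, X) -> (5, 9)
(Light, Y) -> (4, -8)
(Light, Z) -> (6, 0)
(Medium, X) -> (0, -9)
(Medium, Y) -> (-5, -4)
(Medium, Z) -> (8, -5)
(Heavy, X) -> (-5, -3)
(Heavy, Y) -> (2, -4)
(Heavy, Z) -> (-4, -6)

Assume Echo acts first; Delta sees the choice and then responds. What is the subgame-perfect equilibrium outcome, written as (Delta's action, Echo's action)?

Delta best-responds to each possible Echo move:
- X: Delta compares 5, 0, -5 and picks Light; Echo would get 9.
- Y: Delta compares 4, -5, 2 and picks Light; Echo would get -8.
- Z: Delta compares 6, 8, -4 and picks Medium; Echo would get -5.
Maximizing over 9, -8, -5, Echo chooses X. Subgame-perfect outcome: (Light, X) with payoffs (5, 9).

(Light, X)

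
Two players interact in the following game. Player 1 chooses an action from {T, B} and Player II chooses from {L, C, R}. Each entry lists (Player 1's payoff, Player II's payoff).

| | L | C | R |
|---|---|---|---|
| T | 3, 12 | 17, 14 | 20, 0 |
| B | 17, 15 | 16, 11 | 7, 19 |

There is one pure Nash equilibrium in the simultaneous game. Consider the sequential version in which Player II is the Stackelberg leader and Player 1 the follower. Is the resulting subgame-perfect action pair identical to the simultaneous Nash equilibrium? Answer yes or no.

Solve by backward induction (Player II leads).
- L: BR = B, leader payoff 15.
- C: BR = T, leader payoff 14.
- R: BR = T, leader payoff 0.
Among 15, 14, 0, the best is 15 at L. Subgame-perfect outcome: (B, L) with payoffs (17, 15).
Under simultaneous play:
Player 1's best replies: L→B; C→T; R→T.
Player II's best replies: T→C; B→R.
The unique mutual best reply is (T, C), giving (17, 14).
Sequential outcome (B, L) differs from the Nash profile (T, C).

no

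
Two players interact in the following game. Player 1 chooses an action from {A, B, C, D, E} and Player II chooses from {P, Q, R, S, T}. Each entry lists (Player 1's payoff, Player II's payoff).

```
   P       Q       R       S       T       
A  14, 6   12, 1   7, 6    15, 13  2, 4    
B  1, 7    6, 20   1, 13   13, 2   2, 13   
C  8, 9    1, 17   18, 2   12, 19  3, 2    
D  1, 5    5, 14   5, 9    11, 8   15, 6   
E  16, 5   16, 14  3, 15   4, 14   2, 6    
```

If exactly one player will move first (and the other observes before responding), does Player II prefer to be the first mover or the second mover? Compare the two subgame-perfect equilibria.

If Player 1 leads: Player II's best replies are A→S, B→Q, C→S, D→Q, E→R; Player 1's induced payoffs 15, 6, 12, 5, 3; outcome (A, S), payoffs (15, 13).
If Player II leads: Player 1's best replies are P→E, Q→E, R→C, S→A, T→D; Player II's induced payoffs 5, 14, 2, 13, 6; outcome (E, Q), payoffs (16, 14).
Player II gets 14 moving first and 13 moving second, so Player II prefers to move first.

first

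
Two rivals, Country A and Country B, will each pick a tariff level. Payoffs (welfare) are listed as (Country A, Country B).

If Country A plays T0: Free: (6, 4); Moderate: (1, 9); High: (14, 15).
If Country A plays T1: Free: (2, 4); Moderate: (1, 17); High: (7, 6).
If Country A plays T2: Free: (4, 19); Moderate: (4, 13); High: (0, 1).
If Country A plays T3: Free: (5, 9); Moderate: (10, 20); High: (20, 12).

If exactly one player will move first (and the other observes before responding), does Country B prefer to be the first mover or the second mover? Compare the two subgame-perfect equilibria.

If Country A leads: Country B's best replies are T0→High, T1→Moderate, T2→Free, T3→Moderate; Country A's induced payoffs 14, 1, 4, 10; outcome (T0, High), payoffs (14, 15).
If Country B leads: Country A's best replies are Free→T0, Moderate→T3, High→T3; Country B's induced payoffs 4, 20, 12; outcome (T3, Moderate), payoffs (10, 20).
Country B gets 20 moving first and 15 moving second, so Country B prefers to move first.

first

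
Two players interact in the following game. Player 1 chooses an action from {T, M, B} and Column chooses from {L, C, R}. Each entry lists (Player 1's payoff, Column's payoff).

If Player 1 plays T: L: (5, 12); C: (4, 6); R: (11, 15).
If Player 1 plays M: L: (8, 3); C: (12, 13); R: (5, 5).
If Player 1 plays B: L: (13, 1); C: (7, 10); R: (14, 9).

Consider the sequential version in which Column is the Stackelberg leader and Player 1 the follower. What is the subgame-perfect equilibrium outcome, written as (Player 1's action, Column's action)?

Backward induction with Column moving first.
- L: Player 1 compares 5, 8, 13 and picks B; Column would get 1.
- C: Player 1 compares 4, 12, 7 and picks M; Column would get 13.
- R: Player 1 compares 11, 5, 14 and picks B; Column would get 9.
Column's induced payoffs are 1, 13, 9, so Column commits to C. Subgame-perfect outcome: (M, C) with payoffs (12, 13).

(M, C)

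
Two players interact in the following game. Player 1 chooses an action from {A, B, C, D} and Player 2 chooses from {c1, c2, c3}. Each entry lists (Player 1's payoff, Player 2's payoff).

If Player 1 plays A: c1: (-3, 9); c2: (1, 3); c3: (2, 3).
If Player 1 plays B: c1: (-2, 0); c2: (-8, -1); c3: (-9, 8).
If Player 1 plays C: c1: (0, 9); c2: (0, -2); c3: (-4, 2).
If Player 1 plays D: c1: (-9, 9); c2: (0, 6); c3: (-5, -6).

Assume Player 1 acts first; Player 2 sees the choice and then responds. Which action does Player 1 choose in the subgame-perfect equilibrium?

Backward induction with Player 1 moving first.
- A → Player 2 plays c1 (best of 9, 3, 3); Player 1 gets -3.
- B → Player 2 plays c3 (best of 0, -1, 8); Player 1 gets -9.
- C → Player 2 plays c1 (best of 9, -2, 2); Player 1 gets 0.
- D → Player 2 plays c1 (best of 9, 6, -6); Player 1 gets -9.
Among -3, -9, 0, -9, the best is 0 at C. Subgame-perfect outcome: (C, c1) with payoffs (0, 9).

C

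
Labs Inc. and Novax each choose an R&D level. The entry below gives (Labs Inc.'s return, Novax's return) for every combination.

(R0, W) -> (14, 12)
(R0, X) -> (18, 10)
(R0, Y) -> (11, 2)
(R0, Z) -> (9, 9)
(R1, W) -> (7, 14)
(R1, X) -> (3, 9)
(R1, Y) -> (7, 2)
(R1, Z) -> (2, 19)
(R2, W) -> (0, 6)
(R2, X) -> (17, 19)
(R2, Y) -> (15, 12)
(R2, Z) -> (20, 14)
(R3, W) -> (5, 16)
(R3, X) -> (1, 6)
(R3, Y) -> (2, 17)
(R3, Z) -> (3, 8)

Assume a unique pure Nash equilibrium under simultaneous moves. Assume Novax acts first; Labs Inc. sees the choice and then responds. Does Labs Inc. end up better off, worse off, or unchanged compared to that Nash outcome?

Solve by backward induction (Novax leads).
- W: Labs Inc. compares 14, 7, 0, 5 and picks R0; Novax would get 12.
- X: Labs Inc. compares 18, 3, 17, 1 and picks R0; Novax would get 10.
- Y: Labs Inc. compares 11, 7, 15, 2 and picks R2; Novax would get 12.
- Z: Labs Inc. compares 9, 2, 20, 3 and picks R2; Novax would get 14.
Maximizing over 12, 10, 12, 14, Novax chooses Z. Subgame-perfect outcome: (R2, Z) with payoffs (20, 14).
For the simultaneous game, intersect best replies.
Labs Inc.'s best replies: W→R0; X→R0; Y→R2; Z→R2.
Novax's best replies: R0→W; R1→Z; R2→X; R3→Y.
The unique mutual best reply is (R0, W), giving (14, 12).
Labs Inc. earns 20 sequentially versus 14 at the Nash outcome: better off.

better off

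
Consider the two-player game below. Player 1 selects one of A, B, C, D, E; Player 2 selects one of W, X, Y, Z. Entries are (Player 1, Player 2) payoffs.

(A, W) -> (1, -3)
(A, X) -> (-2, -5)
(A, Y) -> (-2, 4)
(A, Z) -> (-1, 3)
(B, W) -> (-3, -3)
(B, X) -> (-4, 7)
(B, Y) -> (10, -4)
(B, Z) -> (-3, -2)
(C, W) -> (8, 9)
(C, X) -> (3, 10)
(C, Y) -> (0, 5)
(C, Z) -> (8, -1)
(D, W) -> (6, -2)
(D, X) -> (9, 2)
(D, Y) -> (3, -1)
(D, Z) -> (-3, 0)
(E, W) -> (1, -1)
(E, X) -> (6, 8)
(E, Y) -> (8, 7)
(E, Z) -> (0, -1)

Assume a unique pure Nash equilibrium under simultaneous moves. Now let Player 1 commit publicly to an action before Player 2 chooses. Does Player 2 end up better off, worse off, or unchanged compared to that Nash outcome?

unchanged

Player 2 best-responds to each possible Player 1 move:
- A: Player 2 compares -3, -5, 4, 3 and picks Y; Player 1 would get -2.
- B: Player 2 compares -3, 7, -4, -2 and picks X; Player 1 would get -4.
- C: Player 2 compares 9, 10, 5, -1 and picks X; Player 1 would get 3.
- D: Player 2 compares -2, 2, -1, 0 and picks X; Player 1 would get 9.
- E: Player 2 compares -1, 8, 7, -1 and picks X; Player 1 would get 6.
Player 1's induced payoffs are -2, -4, 3, 9, 6, so Player 1 commits to D. Subgame-perfect outcome: (D, X) with payoffs (9, 2).
For the simultaneous game, intersect best replies.
Player 1's best replies: W→C; X→D; Y→B; Z→C.
Player 2's best replies: A→Y; B→X; C→X; D→X; E→X.
The unique mutual best reply is (D, X), giving (9, 2).
Player 2 earns 2 sequentially versus 2 at the Nash outcome: unchanged.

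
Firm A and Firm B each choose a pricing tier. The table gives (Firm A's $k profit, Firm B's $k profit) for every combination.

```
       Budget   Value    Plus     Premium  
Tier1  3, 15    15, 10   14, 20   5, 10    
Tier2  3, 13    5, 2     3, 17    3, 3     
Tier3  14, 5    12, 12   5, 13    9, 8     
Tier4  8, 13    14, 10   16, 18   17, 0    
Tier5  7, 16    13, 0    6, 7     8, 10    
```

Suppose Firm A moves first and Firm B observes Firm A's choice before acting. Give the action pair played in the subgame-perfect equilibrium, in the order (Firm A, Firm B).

(Tier4, Plus)

Firm B best-responds to each possible Firm A move:
- Tier1: Firm B compares 15, 10, 20, 10 and picks Plus; Firm A would get 14.
- Tier2: Firm B compares 13, 2, 17, 3 and picks Plus; Firm A would get 3.
- Tier3: Firm B compares 5, 12, 13, 8 and picks Plus; Firm A would get 5.
- Tier4: Firm B compares 13, 10, 18, 0 and picks Plus; Firm A would get 16.
- Tier5: Firm B compares 16, 0, 7, 10 and picks Budget; Firm A would get 7.
Firm A's induced payoffs are 14, 3, 5, 16, 7, so Firm A commits to Tier4. Subgame-perfect outcome: (Tier4, Plus) with payoffs (16, 18).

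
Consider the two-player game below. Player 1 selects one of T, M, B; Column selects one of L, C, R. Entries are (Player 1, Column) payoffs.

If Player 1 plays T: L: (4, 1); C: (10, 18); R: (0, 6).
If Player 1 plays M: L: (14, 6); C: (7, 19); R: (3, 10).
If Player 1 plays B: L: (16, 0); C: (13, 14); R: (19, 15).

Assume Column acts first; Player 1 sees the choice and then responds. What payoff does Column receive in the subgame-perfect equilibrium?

Solve by backward induction (Column leads).
- L → Player 1 plays B (best of 4, 14, 16); Column gets 0.
- C → Player 1 plays B (best of 10, 7, 13); Column gets 14.
- R → Player 1 plays B (best of 0, 3, 19); Column gets 15.
Column's induced payoffs are 0, 14, 15, so Column commits to R. Subgame-perfect outcome: (B, R) with payoffs (19, 15).

15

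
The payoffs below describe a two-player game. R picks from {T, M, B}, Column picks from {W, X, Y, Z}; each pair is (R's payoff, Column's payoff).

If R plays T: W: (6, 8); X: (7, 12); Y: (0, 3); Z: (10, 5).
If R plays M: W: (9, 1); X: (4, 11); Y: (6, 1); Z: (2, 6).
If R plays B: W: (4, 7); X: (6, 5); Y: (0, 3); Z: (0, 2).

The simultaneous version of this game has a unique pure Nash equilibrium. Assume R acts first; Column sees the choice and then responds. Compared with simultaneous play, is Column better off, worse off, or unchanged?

Work backward from Column's decision.
- T: Column compares 8, 12, 3, 5 and picks X; R would get 7.
- M: Column compares 1, 11, 1, 6 and picks X; R would get 4.
- B: Column compares 7, 5, 3, 2 and picks W; R would get 4.
Maximizing over 7, 4, 4, R chooses T. Subgame-perfect outcome: (T, X) with payoffs (7, 12).
For the simultaneous game, intersect best replies.
R's best replies: W→M; X→T; Y→M; Z→T.
Column's best replies: T→X; M→X; B→W.
Only (T, X) has each player best-responding; Nash payoffs (7, 12).
Column earns 12 sequentially versus 12 at the Nash outcome: unchanged.

unchanged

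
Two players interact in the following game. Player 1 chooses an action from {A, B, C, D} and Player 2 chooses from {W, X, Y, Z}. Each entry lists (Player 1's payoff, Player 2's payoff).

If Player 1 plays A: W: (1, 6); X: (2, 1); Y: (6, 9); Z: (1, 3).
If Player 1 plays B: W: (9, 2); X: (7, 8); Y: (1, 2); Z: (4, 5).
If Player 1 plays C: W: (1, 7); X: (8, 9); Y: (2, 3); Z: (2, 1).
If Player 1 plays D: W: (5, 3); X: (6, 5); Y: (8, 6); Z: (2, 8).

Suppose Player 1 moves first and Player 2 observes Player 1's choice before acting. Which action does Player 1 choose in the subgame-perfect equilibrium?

C

Solve by backward induction (Player 1 leads).
- A: BR = Y, leader payoff 6.
- B: BR = X, leader payoff 7.
- C: BR = X, leader payoff 8.
- D: BR = Z, leader payoff 2.
Among 6, 7, 8, 2, the best is 8 at C. Subgame-perfect outcome: (C, X) with payoffs (8, 9).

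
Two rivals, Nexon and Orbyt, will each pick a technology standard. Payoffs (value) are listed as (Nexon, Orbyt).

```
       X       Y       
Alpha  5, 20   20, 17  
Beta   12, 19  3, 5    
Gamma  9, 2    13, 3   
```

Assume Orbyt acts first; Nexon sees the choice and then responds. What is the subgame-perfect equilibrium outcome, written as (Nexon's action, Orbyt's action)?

Work backward from Nexon's decision.
- X → Nexon plays Beta (best of 5, 12, 9); Orbyt gets 19.
- Y → Nexon plays Alpha (best of 20, 3, 13); Orbyt gets 17.
Maximizing over 19, 17, Orbyt chooses X. Subgame-perfect outcome: (Beta, X) with payoffs (12, 19).

(Beta, X)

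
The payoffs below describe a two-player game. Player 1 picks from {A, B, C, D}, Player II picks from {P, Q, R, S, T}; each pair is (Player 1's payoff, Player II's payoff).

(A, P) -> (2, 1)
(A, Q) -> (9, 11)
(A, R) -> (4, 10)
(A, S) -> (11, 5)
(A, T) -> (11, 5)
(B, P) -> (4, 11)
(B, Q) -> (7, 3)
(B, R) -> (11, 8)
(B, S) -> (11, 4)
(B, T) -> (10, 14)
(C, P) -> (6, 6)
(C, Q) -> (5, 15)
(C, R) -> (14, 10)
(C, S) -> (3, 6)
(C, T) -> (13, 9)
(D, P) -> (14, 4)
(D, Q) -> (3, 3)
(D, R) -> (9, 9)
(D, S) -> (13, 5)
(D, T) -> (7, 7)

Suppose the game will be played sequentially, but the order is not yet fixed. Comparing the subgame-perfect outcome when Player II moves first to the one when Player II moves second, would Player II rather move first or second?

If Player 1 leads: Player II's best replies are A→Q, B→T, C→Q, D→R; Player 1's induced payoffs 9, 10, 5, 9; outcome (B, T), payoffs (10, 14).
If Player II leads: Player 1's best replies are P→D, Q→A, R→C, S→D, T→C; Player II's induced payoffs 4, 11, 10, 5, 9; outcome (A, Q), payoffs (9, 11).
Player II gets 11 moving first and 14 moving second, so Player II prefers to move second.

second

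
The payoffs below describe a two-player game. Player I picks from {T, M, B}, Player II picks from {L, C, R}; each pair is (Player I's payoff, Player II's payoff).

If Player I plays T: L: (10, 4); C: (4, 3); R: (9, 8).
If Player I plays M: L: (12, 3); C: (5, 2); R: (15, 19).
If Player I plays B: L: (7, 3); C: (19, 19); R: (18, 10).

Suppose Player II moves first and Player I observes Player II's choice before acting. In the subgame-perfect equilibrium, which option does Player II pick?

C

Player I best-responds to each possible Player II move:
- L: Player I compares 10, 12, 7 and picks M; Player II would get 3.
- C: Player I compares 4, 5, 19 and picks B; Player II would get 19.
- R: Player I compares 9, 15, 18 and picks B; Player II would get 10.
Player II's induced payoffs are 3, 19, 10, so Player II commits to C. Subgame-perfect outcome: (B, C) with payoffs (19, 19).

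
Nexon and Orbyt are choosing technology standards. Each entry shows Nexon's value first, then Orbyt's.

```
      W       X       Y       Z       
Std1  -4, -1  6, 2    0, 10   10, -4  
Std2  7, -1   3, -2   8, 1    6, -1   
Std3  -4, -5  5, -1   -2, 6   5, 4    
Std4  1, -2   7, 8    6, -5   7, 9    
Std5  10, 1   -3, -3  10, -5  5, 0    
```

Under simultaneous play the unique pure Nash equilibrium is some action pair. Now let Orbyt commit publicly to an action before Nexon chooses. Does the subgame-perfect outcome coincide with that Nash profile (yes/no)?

no

Work backward from Nexon's decision.
- W: Nexon compares -4, 7, -4, 1, 10 and picks Std5; Orbyt would get 1.
- X: Nexon compares 6, 3, 5, 7, -3 and picks Std4; Orbyt would get 8.
- Y: Nexon compares 0, 8, -2, 6, 10 and picks Std5; Orbyt would get -5.
- Z: Nexon compares 10, 6, 5, 7, 5 and picks Std1; Orbyt would get -4.
Among 1, 8, -5, -4, the best is 8 at X. Subgame-perfect outcome: (Std4, X) with payoffs (7, 8).
Under simultaneous play:
Nexon's best replies: W→Std5; X→Std4; Y→Std5; Z→Std1.
Orbyt's best replies: Std1→Y; Std2→Y; Std3→Y; Std4→Z; Std5→W.
Only (Std5, W) has each player best-responding; Nash payoffs (10, 1).
Sequential outcome (Std4, X) differs from the Nash profile (Std5, W).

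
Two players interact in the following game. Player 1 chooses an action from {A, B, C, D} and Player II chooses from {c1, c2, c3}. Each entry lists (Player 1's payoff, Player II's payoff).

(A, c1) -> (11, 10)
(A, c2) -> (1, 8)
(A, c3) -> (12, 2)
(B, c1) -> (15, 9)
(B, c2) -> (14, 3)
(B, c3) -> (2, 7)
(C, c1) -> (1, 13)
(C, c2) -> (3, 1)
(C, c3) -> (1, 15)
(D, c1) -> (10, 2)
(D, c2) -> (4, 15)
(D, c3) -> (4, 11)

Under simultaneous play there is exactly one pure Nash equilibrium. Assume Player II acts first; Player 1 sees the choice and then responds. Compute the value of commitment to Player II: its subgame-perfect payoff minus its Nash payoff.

0

Player 1 best-responds to each possible Player II move:
- c1 → Player 1 plays B (best of 11, 15, 1, 10); Player II gets 9.
- c2 → Player 1 plays B (best of 1, 14, 3, 4); Player II gets 3.
- c3 → Player 1 plays A (best of 12, 2, 1, 4); Player II gets 2.
Among 9, 3, 2, the best is 9 at c1. Subgame-perfect outcome: (B, c1) with payoffs (15, 9).
Now find the simultaneous Nash equilibrium.
Player 1's best replies: c1→B; c2→B; c3→A.
Player II's best replies: A→c1; B→c1; C→c3; D→c2.
The unique mutual best reply is (B, c1), giving (15, 9).
Player II's commitment gain: 9 − 9 = 0.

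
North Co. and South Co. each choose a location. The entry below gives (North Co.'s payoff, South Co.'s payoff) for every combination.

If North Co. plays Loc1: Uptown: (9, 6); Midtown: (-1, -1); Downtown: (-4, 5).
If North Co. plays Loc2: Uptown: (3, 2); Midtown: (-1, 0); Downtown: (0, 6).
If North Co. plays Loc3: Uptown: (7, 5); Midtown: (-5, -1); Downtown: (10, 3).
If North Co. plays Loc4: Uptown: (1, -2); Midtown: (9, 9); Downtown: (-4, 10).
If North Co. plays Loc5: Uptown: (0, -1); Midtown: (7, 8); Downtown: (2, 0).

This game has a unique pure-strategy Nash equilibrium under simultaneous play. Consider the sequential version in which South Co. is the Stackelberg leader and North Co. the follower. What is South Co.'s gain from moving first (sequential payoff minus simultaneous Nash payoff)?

Work backward from North Co.'s decision.
- Uptown → North Co. plays Loc1 (best of 9, 3, 7, 1, 0); South Co. gets 6.
- Midtown → North Co. plays Loc4 (best of -1, -1, -5, 9, 7); South Co. gets 9.
- Downtown → North Co. plays Loc3 (best of -4, 0, 10, -4, 2); South Co. gets 3.
South Co.'s induced payoffs are 6, 9, 3, so South Co. commits to Midtown. Subgame-perfect outcome: (Loc4, Midtown) with payoffs (9, 9).
Now find the simultaneous Nash equilibrium.
North Co.'s best replies: Uptown→Loc1; Midtown→Loc4; Downtown→Loc3.
South Co.'s best replies: Loc1→Uptown; Loc2→Downtown; Loc3→Uptown; Loc4→Downtown; Loc5→Midtown.
The unique mutual best reply is (Loc1, Uptown), giving (9, 6).
South Co.'s commitment gain: 9 − 6 = 3.

3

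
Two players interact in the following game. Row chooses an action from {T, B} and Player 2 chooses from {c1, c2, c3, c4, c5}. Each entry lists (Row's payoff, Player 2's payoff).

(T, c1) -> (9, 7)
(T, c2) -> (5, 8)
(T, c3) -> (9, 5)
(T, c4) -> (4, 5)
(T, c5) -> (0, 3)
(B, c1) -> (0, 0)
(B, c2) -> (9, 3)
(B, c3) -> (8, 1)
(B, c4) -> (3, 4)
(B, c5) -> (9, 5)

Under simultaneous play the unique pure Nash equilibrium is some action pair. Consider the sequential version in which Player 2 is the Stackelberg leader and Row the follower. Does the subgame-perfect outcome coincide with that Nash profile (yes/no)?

Solve by backward induction (Player 2 leads).
- c1 → Row plays T (best of 9, 0); Player 2 gets 7.
- c2 → Row plays B (best of 5, 9); Player 2 gets 3.
- c3 → Row plays T (best of 9, 8); Player 2 gets 5.
- c4 → Row plays T (best of 4, 3); Player 2 gets 5.
- c5 → Row plays B (best of 0, 9); Player 2 gets 5.
Player 2's induced payoffs are 7, 3, 5, 5, 5, so Player 2 commits to c1. Subgame-perfect outcome: (T, c1) with payoffs (9, 7).
For the simultaneous game, intersect best replies.
Row's best replies: c1→T; c2→B; c3→T; c4→T; c5→B.
Player 2's best replies: T→c2; B→c5.
The unique mutual best reply is (B, c5), giving (9, 5).
Sequential outcome (T, c1) differs from the Nash profile (B, c5).

no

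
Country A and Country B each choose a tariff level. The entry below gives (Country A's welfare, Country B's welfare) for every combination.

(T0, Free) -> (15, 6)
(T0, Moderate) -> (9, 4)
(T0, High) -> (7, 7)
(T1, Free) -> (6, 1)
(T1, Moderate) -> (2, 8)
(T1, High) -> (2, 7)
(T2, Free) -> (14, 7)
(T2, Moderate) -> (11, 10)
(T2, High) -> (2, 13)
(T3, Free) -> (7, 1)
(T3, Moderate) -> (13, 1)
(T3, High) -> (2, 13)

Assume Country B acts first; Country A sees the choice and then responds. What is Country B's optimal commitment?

Backward induction with Country B moving first.
- Free: BR = T0, leader payoff 6.
- Moderate: BR = T3, leader payoff 1.
- High: BR = T0, leader payoff 7.
Among 6, 1, 7, the best is 7 at High. Subgame-perfect outcome: (T0, High) with payoffs (7, 7).

High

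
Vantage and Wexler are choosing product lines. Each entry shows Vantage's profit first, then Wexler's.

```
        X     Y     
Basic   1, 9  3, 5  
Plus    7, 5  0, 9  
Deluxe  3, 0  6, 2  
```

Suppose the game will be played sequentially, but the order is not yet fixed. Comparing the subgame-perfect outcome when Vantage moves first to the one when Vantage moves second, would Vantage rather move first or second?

second

If Vantage leads: Wexler's best replies are Basic→X, Plus→Y, Deluxe→Y; Vantage's induced payoffs 1, 0, 6; outcome (Deluxe, Y), payoffs (6, 2).
If Wexler leads: Vantage's best replies are X→Plus, Y→Deluxe; Wexler's induced payoffs 5, 2; outcome (Plus, X), payoffs (7, 5).
Vantage gets 6 moving first and 7 moving second, so Vantage prefers to move second.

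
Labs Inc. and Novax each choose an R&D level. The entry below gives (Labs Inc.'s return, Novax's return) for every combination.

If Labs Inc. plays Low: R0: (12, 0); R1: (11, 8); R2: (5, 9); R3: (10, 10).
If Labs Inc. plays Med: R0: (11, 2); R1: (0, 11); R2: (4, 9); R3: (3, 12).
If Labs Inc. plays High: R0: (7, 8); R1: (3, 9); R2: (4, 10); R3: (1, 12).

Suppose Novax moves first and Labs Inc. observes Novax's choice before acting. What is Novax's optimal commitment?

Work backward from Labs Inc.'s decision.
- R0: BR = Low, leader payoff 0.
- R1: BR = Low, leader payoff 8.
- R2: BR = Low, leader payoff 9.
- R3: BR = Low, leader payoff 10.
Novax's induced payoffs are 0, 8, 9, 10, so Novax commits to R3. Subgame-perfect outcome: (Low, R3) with payoffs (10, 10).

R3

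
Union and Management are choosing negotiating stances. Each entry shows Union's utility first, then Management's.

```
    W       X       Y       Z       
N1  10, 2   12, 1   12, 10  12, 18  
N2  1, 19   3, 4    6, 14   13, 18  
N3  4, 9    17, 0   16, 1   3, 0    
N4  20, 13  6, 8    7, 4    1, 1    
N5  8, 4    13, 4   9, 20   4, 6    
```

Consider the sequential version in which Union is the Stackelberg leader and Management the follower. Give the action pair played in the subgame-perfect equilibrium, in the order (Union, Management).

Backward induction with Union moving first.
- N1: BR = Z, leader payoff 12.
- N2: BR = W, leader payoff 1.
- N3: BR = W, leader payoff 4.
- N4: BR = W, leader payoff 20.
- N5: BR = Y, leader payoff 9.
Among 12, 1, 4, 20, 9, the best is 20 at N4. Subgame-perfect outcome: (N4, W) with payoffs (20, 13).

(N4, W)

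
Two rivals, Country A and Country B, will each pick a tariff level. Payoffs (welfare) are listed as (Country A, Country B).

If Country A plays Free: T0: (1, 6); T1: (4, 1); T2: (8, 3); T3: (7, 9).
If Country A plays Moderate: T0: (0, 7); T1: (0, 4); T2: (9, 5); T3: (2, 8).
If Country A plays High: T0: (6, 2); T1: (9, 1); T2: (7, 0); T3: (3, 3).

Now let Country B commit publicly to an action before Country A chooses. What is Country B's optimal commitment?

Country A best-responds to each possible Country B move:
- T0: Country A compares 1, 0, 6 and picks High; Country B would get 2.
- T1: Country A compares 4, 0, 9 and picks High; Country B would get 1.
- T2: Country A compares 8, 9, 7 and picks Moderate; Country B would get 5.
- T3: Country A compares 7, 2, 3 and picks Free; Country B would get 9.
Maximizing over 2, 1, 5, 9, Country B chooses T3. Subgame-perfect outcome: (Free, T3) with payoffs (7, 9).

T3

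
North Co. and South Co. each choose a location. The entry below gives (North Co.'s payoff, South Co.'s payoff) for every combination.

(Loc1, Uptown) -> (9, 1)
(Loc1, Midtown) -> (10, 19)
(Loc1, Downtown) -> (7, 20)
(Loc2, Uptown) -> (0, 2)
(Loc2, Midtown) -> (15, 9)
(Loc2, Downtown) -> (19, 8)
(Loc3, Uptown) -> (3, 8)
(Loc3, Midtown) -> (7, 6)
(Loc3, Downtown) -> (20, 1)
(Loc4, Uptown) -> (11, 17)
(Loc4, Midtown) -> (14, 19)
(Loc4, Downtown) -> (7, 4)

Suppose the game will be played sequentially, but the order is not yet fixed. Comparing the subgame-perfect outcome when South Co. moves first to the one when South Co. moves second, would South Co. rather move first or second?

first

If North Co. leads: South Co.'s best replies are Loc1→Downtown, Loc2→Midtown, Loc3→Uptown, Loc4→Midtown; North Co.'s induced payoffs 7, 15, 3, 14; outcome (Loc2, Midtown), payoffs (15, 9).
If South Co. leads: North Co.'s best replies are Uptown→Loc4, Midtown→Loc2, Downtown→Loc3; South Co.'s induced payoffs 17, 9, 1; outcome (Loc4, Uptown), payoffs (11, 17).
South Co. gets 17 moving first and 9 moving second, so South Co. prefers to move first.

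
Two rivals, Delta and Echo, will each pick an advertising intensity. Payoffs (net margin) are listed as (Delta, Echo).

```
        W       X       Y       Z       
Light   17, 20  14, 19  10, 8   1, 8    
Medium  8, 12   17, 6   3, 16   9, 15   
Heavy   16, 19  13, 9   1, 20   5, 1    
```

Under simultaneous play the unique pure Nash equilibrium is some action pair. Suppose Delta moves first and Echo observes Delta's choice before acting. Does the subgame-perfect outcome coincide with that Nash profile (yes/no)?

yes

Backward induction with Delta moving first.
- Light: Echo compares 20, 19, 8, 8 and picks W; Delta would get 17.
- Medium: Echo compares 12, 6, 16, 15 and picks Y; Delta would get 3.
- Heavy: Echo compares 19, 9, 20, 1 and picks Y; Delta would get 1.
Among 17, 3, 1, the best is 17 at Light. Subgame-perfect outcome: (Light, W) with payoffs (17, 20).
Under simultaneous play:
Delta's best replies: W→Light; X→Medium; Y→Light; Z→Medium.
Echo's best replies: Light→W; Medium→Y; Heavy→Y.
Only (Light, W) has each player best-responding; Nash payoffs (17, 20).
Sequential outcome (Light, W) coincides with the Nash profile (Light, W).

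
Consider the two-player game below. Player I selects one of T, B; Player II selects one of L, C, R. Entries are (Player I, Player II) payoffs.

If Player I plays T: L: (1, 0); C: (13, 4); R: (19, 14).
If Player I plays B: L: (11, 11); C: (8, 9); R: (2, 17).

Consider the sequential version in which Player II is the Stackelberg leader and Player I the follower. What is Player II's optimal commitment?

Work backward from Player I's decision.
- L: BR = B, leader payoff 11.
- C: BR = T, leader payoff 4.
- R: BR = T, leader payoff 14.
Among 11, 4, 14, the best is 14 at R. Subgame-perfect outcome: (T, R) with payoffs (19, 14).

R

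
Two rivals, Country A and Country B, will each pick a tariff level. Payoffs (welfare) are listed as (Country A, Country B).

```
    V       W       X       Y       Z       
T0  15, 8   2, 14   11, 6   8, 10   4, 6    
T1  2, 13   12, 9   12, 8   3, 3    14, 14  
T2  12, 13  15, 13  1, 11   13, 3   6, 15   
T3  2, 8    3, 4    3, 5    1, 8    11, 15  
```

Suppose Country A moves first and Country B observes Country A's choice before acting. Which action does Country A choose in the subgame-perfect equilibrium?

T1

Solve by backward induction (Country A leads).
- T0 → Country B plays W (best of 8, 14, 6, 10, 6); Country A gets 2.
- T1 → Country B plays Z (best of 13, 9, 8, 3, 14); Country A gets 14.
- T2 → Country B plays Z (best of 13, 13, 11, 3, 15); Country A gets 6.
- T3 → Country B plays Z (best of 8, 4, 5, 8, 15); Country A gets 11.
Among 2, 14, 6, 11, the best is 14 at T1. Subgame-perfect outcome: (T1, Z) with payoffs (14, 14).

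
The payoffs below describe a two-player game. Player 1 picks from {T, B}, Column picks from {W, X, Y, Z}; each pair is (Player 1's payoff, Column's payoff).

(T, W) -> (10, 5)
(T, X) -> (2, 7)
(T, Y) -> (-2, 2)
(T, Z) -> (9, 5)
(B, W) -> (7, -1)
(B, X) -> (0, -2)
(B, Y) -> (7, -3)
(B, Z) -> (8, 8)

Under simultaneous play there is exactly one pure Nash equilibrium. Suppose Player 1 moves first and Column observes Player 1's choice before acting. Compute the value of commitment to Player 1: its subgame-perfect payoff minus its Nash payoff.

Solve by backward induction (Player 1 leads).
- T: Column compares 5, 7, 2, 5 and picks X; Player 1 would get 2.
- B: Column compares -1, -2, -3, 8 and picks Z; Player 1 would get 8.
Maximizing over 2, 8, Player 1 chooses B. Subgame-perfect outcome: (B, Z) with payoffs (8, 8).
Now find the simultaneous Nash equilibrium.
Player 1's best replies: W→T; X→T; Y→B; Z→T.
Column's best replies: T→X; B→Z.
Only (T, X) has each player best-responding; Nash payoffs (2, 7).
Player 1's commitment gain: 8 − 2 = 6.

6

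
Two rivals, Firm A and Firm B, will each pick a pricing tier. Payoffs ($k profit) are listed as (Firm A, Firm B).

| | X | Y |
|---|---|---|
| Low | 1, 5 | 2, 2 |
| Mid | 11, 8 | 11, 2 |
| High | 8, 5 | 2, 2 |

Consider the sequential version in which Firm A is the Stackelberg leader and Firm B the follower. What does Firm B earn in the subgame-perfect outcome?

Solve by backward induction (Firm A leads).
- Low: BR = X, leader payoff 1.
- Mid: BR = X, leader payoff 11.
- High: BR = X, leader payoff 8.
Among 1, 11, 8, the best is 11 at Mid. Subgame-perfect outcome: (Mid, X) with payoffs (11, 8).

8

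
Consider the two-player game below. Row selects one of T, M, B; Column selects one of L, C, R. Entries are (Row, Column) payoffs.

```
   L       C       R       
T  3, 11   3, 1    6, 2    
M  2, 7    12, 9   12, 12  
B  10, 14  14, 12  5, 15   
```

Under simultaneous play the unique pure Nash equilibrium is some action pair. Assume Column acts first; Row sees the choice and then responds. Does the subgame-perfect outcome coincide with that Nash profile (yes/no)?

no

Work backward from Row's decision.
- L → Row plays B (best of 3, 2, 10); Column gets 14.
- C → Row plays B (best of 3, 12, 14); Column gets 12.
- R → Row plays M (best of 6, 12, 5); Column gets 12.
Among 14, 12, 12, the best is 14 at L. Subgame-perfect outcome: (B, L) with payoffs (10, 14).
For the simultaneous game, intersect best replies.
Row's best replies: L→B; C→B; R→M.
Column's best replies: T→L; M→R; B→R.
Only (M, R) has each player best-responding; Nash payoffs (12, 12).
Sequential outcome (B, L) differs from the Nash profile (M, R).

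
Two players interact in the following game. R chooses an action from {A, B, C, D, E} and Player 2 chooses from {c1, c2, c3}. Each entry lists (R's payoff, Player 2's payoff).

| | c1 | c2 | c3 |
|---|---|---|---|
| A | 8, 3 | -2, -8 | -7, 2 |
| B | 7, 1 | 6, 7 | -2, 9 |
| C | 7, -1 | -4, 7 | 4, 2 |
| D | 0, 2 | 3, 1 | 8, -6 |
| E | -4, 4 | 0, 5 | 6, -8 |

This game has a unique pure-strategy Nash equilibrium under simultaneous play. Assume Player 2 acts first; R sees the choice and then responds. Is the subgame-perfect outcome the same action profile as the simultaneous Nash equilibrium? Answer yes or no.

no

Work backward from R's decision.
- c1: R compares 8, 7, 7, 0, -4 and picks A; Player 2 would get 3.
- c2: R compares -2, 6, -4, 3, 0 and picks B; Player 2 would get 7.
- c3: R compares -7, -2, 4, 8, 6 and picks D; Player 2 would get -6.
Player 2's induced payoffs are 3, 7, -6, so Player 2 commits to c2. Subgame-perfect outcome: (B, c2) with payoffs (6, 7).
Under simultaneous play:
R's best replies: c1→A; c2→B; c3→D.
Player 2's best replies: A→c1; B→c3; C→c2; D→c1; E→c2.
The unique mutual best reply is (A, c1), giving (8, 3).
Sequential outcome (B, c2) differs from the Nash profile (A, c1).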